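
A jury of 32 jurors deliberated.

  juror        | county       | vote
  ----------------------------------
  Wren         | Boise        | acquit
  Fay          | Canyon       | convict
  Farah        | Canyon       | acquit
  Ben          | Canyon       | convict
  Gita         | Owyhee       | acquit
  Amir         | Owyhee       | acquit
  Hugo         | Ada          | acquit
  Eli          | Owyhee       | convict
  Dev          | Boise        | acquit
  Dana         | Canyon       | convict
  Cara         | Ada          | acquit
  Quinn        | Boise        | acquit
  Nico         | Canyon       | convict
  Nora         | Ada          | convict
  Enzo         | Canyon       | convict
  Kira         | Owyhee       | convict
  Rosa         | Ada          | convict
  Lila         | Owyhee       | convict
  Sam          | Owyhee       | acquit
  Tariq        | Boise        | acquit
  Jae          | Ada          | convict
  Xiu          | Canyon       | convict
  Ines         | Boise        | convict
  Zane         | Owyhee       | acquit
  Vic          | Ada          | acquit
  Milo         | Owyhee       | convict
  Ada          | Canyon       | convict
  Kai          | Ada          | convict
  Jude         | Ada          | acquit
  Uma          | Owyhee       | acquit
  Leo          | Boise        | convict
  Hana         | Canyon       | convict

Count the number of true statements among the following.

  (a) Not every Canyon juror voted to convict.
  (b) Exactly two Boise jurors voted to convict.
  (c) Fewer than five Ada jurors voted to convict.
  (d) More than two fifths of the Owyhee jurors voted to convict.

(a) Canyon: |A| = 9, |A ∩ B| = 8; needs A ⊄ B (|A ∖ B| ≥ 1) — true.
(b) Boise: |A| = 6, |A ∩ B| = 2; needs |A ∩ B| = 2 — true.
(c) Ada: |A| = 8, |A ∩ B| = 4; needs |A ∩ B| < 5 — true.
(d) Owyhee: |A| = 9, |A ∩ B| = 4; needs |A ∩ B| / |A| > 2/5 — true.

4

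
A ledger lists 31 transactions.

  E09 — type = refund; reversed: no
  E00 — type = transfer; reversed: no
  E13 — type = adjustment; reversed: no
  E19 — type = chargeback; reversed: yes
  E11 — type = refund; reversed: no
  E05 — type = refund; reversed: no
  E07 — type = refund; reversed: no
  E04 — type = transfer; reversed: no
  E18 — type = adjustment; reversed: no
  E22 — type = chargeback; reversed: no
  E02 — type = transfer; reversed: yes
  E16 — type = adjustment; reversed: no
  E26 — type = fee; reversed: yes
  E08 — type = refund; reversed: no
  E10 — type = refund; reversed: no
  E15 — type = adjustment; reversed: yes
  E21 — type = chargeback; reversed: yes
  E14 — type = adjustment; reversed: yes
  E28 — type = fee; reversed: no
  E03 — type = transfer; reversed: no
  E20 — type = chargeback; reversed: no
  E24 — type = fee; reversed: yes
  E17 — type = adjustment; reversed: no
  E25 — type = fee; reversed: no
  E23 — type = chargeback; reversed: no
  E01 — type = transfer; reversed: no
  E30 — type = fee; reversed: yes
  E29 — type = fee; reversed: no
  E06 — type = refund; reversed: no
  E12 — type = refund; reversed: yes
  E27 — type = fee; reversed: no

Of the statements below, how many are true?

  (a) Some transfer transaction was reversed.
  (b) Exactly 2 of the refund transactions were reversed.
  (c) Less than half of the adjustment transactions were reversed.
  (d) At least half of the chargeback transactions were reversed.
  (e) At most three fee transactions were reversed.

3

(a) transfer: |A| = 5, |A ∩ B| = 1; needs A ∩ B ≠ ∅ (|A ∩ B| ≥ 1) — true.
(b) refund: |A| = 8, |A ∩ B| = 1; needs |A ∩ B| = 2 — false.
(c) adjustment: |A| = 6, |A ∩ B| = 2; needs |A ∩ B| < |A ∖ B| — true.
(d) chargeback: |A| = 5, |A ∩ B| = 2; needs |A ∩ B| ≥ |A ∖ B| — false.
(e) fee: |A| = 7, |A ∩ B| = 3; needs |A ∩ B| ≤ 3 — true.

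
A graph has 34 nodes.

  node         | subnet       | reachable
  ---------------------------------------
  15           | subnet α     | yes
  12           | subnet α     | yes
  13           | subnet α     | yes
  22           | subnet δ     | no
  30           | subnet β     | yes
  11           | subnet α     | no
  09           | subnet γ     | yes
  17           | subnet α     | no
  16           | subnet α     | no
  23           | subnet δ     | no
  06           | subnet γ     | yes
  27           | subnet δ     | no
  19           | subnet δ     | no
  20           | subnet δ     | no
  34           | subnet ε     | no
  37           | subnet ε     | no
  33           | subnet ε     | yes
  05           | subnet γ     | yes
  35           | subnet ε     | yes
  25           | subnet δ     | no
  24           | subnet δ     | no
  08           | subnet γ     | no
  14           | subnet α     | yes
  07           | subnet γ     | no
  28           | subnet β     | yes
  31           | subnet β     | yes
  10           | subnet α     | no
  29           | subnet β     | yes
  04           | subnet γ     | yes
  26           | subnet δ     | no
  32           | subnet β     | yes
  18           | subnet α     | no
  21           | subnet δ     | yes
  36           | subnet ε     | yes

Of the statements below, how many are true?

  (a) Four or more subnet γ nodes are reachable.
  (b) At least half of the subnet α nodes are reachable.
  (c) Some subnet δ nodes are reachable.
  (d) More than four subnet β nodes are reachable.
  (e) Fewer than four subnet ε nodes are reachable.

4

(a) subnet γ: |A| = 6, |A ∩ B| = 4; needs |A ∩ B| ≥ 4 — true.
(b) subnet α: |A| = 9, |A ∩ B| = 4; needs |A ∩ B| ≥ |A ∖ B| — false.
(c) subnet δ: |A| = 9, |A ∩ B| = 1; needs A ∩ B ≠ ∅ (|A ∩ B| ≥ 1) — true.
(d) subnet β: |A| = 5, |A ∩ B| = 5; needs |A ∩ B| > 4 — true.
(e) subnet ε: |A| = 5, |A ∩ B| = 3; needs |A ∩ B| < 4 — true.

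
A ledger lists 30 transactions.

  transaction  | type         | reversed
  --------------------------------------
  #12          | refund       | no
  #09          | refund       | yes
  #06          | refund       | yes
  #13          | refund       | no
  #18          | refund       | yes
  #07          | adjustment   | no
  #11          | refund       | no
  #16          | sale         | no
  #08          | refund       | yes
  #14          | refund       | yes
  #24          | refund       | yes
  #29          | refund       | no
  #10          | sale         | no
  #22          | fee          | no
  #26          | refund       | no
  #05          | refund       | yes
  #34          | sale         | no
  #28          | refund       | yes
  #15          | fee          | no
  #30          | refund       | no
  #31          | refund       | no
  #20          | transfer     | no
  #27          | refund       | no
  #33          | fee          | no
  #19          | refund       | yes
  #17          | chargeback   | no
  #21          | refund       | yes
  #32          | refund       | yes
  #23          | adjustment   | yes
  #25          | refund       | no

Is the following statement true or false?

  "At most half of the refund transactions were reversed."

'At most half of the refund transactions were reversed' holds iff |A ∩ B| ≤ |A ∖ B|.
|A| = 20, |A ∩ B| = 11, |A ∖ B| = 9.
11 > 9, so the statement is false.

False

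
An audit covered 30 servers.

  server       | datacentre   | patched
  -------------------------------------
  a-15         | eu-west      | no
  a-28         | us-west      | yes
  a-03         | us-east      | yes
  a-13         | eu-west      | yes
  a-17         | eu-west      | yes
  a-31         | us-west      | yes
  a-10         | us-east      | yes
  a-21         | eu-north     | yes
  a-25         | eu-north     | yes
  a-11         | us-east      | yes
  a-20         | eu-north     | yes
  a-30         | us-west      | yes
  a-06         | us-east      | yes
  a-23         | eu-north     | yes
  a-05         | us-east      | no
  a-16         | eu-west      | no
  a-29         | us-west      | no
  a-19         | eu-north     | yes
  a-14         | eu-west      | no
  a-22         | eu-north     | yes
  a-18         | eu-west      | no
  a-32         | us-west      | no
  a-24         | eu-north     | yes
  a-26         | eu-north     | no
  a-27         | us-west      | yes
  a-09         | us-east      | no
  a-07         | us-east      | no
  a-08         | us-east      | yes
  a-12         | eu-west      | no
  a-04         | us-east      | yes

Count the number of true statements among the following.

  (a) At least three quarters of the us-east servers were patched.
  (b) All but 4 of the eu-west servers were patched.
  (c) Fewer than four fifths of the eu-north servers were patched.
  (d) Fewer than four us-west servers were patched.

0

(a) us-east: |A| = 9, |A ∩ B| = 6; needs |A ∩ B| / |A| ≥ 3/4 — false.
(b) eu-west: |A| = 7, |A ∩ B| = 2; needs |A ∖ B| = 4 — false.
(c) eu-north: |A| = 8, |A ∩ B| = 7; needs |A ∩ B| / |A| < 4/5 — false.
(d) us-west: |A| = 6, |A ∩ B| = 4; needs |A ∩ B| < 4 — false.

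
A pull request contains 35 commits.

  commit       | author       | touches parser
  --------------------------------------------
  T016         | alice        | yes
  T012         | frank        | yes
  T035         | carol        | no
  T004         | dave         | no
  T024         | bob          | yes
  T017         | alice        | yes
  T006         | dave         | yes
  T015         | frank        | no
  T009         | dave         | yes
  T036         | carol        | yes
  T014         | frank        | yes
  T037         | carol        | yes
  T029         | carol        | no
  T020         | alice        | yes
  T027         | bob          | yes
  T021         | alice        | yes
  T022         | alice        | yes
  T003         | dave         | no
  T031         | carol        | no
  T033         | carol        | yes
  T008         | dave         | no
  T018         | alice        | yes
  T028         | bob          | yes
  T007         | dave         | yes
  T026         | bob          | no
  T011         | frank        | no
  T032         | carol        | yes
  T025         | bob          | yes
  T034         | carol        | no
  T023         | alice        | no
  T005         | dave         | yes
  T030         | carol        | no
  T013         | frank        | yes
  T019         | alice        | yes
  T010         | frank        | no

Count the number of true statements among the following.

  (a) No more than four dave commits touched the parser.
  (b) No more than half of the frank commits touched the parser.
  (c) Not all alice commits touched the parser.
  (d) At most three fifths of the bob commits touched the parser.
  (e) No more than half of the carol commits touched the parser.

4

(a) dave: |A| = 7, |A ∩ B| = 4; needs |A ∩ B| ≤ 4 — true.
(b) frank: |A| = 6, |A ∩ B| = 3; needs |A ∩ B| ≤ |A ∖ B| — true.
(c) alice: |A| = 8, |A ∩ B| = 7; needs A ⊄ B (|A ∖ B| ≥ 1) — true.
(d) bob: |A| = 5, |A ∩ B| = 4; needs |A ∩ B| / |A| ≤ 3/5 — false.
(e) carol: |A| = 9, |A ∩ B| = 4; needs |A ∩ B| ≤ |A ∖ B| — true.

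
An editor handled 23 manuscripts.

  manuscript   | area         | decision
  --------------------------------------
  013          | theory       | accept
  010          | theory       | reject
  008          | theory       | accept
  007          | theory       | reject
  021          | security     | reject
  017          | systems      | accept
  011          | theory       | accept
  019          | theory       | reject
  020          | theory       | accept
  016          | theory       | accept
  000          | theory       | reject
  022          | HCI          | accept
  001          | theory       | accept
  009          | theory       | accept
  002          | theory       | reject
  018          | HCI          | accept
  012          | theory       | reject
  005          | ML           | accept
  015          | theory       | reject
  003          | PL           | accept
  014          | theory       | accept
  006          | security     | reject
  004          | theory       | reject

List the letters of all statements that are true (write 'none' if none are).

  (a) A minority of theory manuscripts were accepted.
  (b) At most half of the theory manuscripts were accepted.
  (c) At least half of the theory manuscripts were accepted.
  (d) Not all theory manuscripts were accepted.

|A| = 16, |A ∩ B| = 8, |A ∖ B| = 8.
(a) |A ∩ B| < |A ∖ B|: fails.
(b) |A ∩ B| ≤ |A ∖ B|: holds.
(c) |A ∩ B| ≥ |A ∖ B|: holds.
(d) A ⊄ B (|A ∖ B| ≥ 1): holds.

(b), (c), (d)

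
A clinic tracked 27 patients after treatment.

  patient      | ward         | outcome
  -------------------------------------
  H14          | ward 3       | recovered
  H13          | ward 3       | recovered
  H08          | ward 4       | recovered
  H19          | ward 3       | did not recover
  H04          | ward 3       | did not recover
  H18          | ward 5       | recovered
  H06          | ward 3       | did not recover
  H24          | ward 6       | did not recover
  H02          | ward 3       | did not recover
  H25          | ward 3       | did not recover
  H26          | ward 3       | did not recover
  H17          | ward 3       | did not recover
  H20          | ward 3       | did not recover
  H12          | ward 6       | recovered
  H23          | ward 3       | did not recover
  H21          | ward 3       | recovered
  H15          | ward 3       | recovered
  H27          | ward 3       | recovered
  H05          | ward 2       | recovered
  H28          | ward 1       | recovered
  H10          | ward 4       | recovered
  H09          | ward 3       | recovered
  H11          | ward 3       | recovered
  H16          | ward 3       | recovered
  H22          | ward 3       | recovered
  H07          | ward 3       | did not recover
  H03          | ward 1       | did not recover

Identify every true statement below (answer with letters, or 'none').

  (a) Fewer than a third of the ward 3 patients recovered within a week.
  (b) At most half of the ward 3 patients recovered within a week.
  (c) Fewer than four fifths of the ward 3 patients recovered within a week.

(b), (c)

|A| = 19, |A ∩ B| = 9, |A ∖ B| = 10.
(a) |A ∩ B| / |A| < 1/3: fails.
(b) |A ∩ B| ≤ |A ∖ B|: holds.
(c) |A ∩ B| / |A| < 4/5: holds.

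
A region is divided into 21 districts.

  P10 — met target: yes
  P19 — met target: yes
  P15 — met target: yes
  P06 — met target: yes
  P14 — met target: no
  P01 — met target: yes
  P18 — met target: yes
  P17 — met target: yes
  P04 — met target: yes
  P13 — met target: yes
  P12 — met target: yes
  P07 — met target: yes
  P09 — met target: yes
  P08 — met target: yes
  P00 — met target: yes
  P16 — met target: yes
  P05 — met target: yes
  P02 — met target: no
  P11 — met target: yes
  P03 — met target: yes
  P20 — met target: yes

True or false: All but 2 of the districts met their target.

True

Truth condition: |A ∖ B| = 2.
|A| = 21, |A ∩ B| = 19, |A ∖ B| = 2.
|A ∖ B| = 2, so the statement is true.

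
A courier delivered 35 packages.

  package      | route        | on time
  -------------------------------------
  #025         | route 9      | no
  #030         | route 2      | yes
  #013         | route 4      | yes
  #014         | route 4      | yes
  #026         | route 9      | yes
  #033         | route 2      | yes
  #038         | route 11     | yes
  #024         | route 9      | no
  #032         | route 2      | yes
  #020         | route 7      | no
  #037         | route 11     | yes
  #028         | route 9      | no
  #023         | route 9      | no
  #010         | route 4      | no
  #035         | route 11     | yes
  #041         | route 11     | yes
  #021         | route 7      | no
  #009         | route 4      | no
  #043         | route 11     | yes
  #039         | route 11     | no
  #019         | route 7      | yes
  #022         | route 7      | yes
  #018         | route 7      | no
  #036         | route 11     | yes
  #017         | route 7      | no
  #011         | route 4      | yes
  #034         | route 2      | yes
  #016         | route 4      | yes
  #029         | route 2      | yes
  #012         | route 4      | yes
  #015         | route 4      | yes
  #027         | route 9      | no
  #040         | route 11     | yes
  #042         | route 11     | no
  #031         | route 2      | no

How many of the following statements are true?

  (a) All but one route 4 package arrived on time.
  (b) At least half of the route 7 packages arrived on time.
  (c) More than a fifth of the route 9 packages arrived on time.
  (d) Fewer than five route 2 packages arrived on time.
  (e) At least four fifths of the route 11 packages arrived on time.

(a) route 4: |A| = 8, |A ∩ B| = 6; needs |A ∖ B| = 1 — false.
(b) route 7: |A| = 6, |A ∩ B| = 2; needs |A ∩ B| ≥ |A ∖ B| — false.
(c) route 9: |A| = 6, |A ∩ B| = 1; needs |A ∩ B| / |A| > 1/5 — false.
(d) route 2: |A| = 6, |A ∩ B| = 5; needs |A ∩ B| < 5 — false.
(e) route 11: |A| = 9, |A ∩ B| = 7; needs |A ∩ B| / |A| ≥ 4/5 — false.

0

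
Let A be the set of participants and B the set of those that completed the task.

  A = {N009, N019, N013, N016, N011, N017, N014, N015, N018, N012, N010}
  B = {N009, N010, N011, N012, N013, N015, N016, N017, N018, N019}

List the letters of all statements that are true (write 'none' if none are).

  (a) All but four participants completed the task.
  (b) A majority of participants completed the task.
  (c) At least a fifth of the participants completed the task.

(b), (c)

|A| = 11, |A ∩ B| = 10, |A ∖ B| = 1.
(a) |A ∖ B| = 4: fails.
(b) |A ∩ B| > |A ∖ B|: holds.
(c) |A ∩ B| / |A| ≥ 1/5: holds.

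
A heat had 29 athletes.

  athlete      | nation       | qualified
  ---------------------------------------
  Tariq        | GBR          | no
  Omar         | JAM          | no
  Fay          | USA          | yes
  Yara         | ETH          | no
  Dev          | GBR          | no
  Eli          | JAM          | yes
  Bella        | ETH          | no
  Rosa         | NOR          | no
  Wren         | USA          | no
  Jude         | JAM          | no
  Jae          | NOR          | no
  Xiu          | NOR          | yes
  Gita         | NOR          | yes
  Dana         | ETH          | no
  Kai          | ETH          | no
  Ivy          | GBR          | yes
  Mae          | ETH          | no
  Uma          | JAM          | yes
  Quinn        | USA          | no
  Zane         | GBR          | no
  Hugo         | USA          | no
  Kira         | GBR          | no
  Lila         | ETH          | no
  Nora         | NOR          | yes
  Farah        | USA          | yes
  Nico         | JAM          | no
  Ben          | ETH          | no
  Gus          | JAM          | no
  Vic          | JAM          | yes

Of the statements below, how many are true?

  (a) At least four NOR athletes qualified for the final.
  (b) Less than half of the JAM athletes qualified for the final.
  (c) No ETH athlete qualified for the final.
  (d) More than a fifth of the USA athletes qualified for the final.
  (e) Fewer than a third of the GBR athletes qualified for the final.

4

(a) NOR: |A| = 5, |A ∩ B| = 3; needs |A ∩ B| ≥ 4 — false.
(b) JAM: |A| = 7, |A ∩ B| = 3; needs |A ∩ B| < |A ∖ B| — true.
(c) ETH: |A| = 7, |A ∩ B| = 0; needs A ∩ B = ∅ (|A ∩ B| = 0) — true.
(d) USA: |A| = 5, |A ∩ B| = 2; needs |A ∩ B| / |A| > 1/5 — true.
(e) GBR: |A| = 5, |A ∩ B| = 1; needs |A ∩ B| / |A| < 1/3 — true.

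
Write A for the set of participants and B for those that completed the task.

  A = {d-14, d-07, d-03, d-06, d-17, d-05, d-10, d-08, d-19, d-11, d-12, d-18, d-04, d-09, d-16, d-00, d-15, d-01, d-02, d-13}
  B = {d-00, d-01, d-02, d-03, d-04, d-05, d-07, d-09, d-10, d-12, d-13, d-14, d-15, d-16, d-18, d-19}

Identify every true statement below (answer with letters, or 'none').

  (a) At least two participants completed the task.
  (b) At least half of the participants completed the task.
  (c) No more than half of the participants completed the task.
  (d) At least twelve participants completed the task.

|A| = 20, |A ∩ B| = 16, |A ∖ B| = 4.
(a) |A ∩ B| ≥ 2: holds.
(b) |A ∩ B| ≥ |A ∖ B|: holds.
(c) |A ∩ B| ≤ |A ∖ B|: fails.
(d) |A ∩ B| ≥ 12: holds.

(a), (b), (d)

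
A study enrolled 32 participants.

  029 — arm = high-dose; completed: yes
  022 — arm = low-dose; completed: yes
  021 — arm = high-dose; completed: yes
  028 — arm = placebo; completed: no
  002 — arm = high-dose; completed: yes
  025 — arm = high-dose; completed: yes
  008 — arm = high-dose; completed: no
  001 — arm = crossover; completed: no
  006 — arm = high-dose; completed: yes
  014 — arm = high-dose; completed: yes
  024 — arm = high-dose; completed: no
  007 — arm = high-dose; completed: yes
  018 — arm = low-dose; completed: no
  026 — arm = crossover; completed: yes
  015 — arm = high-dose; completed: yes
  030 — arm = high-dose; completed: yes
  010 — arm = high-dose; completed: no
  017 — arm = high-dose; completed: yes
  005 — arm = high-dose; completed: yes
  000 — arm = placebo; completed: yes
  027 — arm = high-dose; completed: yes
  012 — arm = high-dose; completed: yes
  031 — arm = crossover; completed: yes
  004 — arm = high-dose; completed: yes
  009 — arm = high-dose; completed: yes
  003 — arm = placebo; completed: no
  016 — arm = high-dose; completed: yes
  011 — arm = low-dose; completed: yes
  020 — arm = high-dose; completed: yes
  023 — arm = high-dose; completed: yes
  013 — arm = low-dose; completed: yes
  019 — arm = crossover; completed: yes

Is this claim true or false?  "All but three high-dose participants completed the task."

True

The determiner here denotes the relation: |A ∖ B| = 3.
|A| = 21, |A ∩ B| = 18, |A ∖ B| = 3.
|A ∖ B| = 3, so the statement is true.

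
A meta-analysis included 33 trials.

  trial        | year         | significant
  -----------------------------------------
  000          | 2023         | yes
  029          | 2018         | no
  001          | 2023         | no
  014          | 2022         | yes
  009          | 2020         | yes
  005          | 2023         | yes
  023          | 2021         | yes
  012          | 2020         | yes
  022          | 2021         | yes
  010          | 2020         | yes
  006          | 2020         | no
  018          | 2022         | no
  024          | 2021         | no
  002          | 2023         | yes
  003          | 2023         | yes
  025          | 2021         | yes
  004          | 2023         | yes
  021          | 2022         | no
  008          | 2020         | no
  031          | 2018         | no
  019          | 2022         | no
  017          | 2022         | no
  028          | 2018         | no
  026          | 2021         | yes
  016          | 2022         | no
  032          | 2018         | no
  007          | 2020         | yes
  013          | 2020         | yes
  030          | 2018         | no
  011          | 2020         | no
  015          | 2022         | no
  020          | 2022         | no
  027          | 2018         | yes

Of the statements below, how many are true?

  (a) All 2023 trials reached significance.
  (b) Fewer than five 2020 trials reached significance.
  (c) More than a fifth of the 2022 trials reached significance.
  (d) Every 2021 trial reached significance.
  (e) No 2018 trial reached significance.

(a) 2023: |A| = 6, |A ∩ B| = 5; needs A ⊆ B, i.e. every element of A is in B (|A ∖ B| = 0) — false.
(b) 2020: |A| = 8, |A ∩ B| = 5; needs |A ∩ B| < 5 — false.
(c) 2022: |A| = 8, |A ∩ B| = 1; needs |A ∩ B| / |A| > 1/5 — false.
(d) 2021: |A| = 5, |A ∩ B| = 4; needs A ⊆ B, i.e. every element of A is in B (|A ∖ B| = 0) — false.
(e) 2018: |A| = 6, |A ∩ B| = 1; needs A ∩ B = ∅ (|A ∩ B| = 0) — false.

0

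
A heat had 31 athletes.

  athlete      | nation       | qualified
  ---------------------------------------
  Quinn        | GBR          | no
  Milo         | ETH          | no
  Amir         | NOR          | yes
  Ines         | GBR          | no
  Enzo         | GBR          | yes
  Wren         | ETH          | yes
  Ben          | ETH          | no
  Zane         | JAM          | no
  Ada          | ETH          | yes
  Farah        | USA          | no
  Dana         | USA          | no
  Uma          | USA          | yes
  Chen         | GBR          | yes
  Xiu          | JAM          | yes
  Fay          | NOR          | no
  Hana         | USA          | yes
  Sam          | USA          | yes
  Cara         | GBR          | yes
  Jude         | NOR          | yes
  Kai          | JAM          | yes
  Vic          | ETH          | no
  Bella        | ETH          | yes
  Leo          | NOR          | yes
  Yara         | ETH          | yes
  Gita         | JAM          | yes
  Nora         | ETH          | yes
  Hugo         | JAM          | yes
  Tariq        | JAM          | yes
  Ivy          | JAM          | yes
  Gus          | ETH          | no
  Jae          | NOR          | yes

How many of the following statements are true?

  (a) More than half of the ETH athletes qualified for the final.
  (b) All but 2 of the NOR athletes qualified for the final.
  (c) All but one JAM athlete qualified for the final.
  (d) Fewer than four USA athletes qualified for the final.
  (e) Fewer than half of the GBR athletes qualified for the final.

(a) ETH: |A| = 9, |A ∩ B| = 5; needs |A ∩ B| > |A ∖ B| — true.
(b) NOR: |A| = 5, |A ∩ B| = 4; needs |A ∖ B| = 2 — false.
(c) JAM: |A| = 7, |A ∩ B| = 6; needs |A ∖ B| = 1 — true.
(d) USA: |A| = 5, |A ∩ B| = 3; needs |A ∩ B| < 4 — true.
(e) GBR: |A| = 5, |A ∩ B| = 3; needs |A ∩ B| < |A ∖ B| — false.

3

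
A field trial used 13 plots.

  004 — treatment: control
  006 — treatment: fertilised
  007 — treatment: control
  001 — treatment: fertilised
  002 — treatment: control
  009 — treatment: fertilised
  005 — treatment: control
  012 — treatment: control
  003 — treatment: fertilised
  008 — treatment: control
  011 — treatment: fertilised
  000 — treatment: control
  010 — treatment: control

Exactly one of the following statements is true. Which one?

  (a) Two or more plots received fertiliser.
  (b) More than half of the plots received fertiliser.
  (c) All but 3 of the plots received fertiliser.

(a)

|A| = 13, |A ∩ B| = 5, |A ∖ B| = 8.
(a) requires |A ∩ B| ≥ 2: true.
(b) requires |A ∩ B| > |A ∖ B|: false.
(c) requires |A ∖ B| = 3: false.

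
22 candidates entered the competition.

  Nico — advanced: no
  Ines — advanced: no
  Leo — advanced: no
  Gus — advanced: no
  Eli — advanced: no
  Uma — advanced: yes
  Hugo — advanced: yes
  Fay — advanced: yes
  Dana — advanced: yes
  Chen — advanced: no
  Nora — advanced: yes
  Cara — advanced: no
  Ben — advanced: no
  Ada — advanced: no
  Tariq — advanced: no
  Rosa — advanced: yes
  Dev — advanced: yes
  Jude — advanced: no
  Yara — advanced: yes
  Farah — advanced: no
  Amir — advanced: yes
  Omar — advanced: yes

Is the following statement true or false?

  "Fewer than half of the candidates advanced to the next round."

'Fewer than half of the candidates advanced to the next round' holds iff |A ∩ B| < |A ∖ B|.
|A| = 22, |A ∩ B| = 10, |A ∖ B| = 12.
10 < 12, so the statement is true.

True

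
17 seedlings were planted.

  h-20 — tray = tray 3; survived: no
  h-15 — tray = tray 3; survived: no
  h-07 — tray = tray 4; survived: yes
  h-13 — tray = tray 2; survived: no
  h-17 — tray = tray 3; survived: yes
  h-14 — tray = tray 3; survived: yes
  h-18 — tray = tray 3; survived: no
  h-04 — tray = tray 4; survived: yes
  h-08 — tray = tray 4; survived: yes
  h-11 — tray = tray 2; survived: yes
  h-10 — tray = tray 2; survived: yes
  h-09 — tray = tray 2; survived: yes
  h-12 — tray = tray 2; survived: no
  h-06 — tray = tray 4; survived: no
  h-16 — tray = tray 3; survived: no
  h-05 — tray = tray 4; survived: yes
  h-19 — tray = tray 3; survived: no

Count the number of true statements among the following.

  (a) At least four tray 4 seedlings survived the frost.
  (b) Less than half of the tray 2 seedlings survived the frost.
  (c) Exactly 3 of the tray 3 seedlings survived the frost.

1

(a) tray 4: |A| = 5, |A ∩ B| = 4; needs |A ∩ B| ≥ 4 — true.
(b) tray 2: |A| = 5, |A ∩ B| = 3; needs |A ∩ B| < |A ∖ B| — false.
(c) tray 3: |A| = 7, |A ∩ B| = 2; needs |A ∩ B| = 3 — false.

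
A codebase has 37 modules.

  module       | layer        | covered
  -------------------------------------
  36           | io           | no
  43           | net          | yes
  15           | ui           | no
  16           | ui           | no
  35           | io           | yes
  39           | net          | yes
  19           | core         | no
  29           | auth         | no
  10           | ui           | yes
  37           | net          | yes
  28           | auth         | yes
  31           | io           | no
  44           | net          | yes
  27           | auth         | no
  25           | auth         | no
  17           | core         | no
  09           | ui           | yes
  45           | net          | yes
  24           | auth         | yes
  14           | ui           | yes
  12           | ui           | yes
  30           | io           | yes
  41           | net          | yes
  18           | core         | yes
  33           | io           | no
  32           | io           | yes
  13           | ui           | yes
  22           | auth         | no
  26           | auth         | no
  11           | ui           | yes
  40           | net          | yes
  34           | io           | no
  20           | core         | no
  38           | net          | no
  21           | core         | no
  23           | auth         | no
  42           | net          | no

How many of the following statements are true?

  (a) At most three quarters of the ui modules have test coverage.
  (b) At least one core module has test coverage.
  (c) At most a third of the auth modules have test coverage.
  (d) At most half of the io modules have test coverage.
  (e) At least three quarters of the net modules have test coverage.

5

(a) ui: |A| = 8, |A ∩ B| = 6; needs |A ∩ B| / |A| ≤ 3/4 — true.
(b) core: |A| = 5, |A ∩ B| = 1; needs A ∩ B ≠ ∅ (|A ∩ B| ≥ 1) — true.
(c) auth: |A| = 8, |A ∩ B| = 2; needs |A ∩ B| / |A| ≤ 1/3 — true.
(d) io: |A| = 7, |A ∩ B| = 3; needs |A ∩ B| ≤ |A ∖ B| — true.
(e) net: |A| = 9, |A ∩ B| = 7; needs |A ∩ B| / |A| ≥ 3/4 — true.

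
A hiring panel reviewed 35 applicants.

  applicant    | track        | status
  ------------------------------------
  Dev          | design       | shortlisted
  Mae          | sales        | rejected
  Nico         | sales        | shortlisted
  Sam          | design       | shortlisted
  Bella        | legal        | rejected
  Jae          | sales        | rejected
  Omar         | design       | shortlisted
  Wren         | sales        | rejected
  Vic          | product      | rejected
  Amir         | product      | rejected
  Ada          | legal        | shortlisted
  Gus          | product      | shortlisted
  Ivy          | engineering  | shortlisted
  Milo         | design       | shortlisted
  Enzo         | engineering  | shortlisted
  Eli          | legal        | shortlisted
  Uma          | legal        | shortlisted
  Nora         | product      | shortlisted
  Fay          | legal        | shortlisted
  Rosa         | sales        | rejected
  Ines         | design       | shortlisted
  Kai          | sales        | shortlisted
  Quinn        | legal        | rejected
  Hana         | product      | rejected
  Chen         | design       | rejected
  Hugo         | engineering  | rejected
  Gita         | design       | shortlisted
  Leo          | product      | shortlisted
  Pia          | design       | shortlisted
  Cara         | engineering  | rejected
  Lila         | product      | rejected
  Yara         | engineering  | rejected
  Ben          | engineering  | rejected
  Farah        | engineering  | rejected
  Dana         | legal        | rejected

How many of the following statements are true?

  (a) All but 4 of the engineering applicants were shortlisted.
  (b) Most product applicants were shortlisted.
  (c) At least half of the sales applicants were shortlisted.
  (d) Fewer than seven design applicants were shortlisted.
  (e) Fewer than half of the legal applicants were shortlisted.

(a) engineering: |A| = 7, |A ∩ B| = 2; needs |A ∖ B| = 4 — false.
(b) product: |A| = 7, |A ∩ B| = 3; needs |A ∩ B| > |A ∖ B| — false.
(c) sales: |A| = 6, |A ∩ B| = 2; needs |A ∩ B| ≥ |A ∖ B| — false.
(d) design: |A| = 8, |A ∩ B| = 7; needs |A ∩ B| < 7 — false.
(e) legal: |A| = 7, |A ∩ B| = 4; needs |A ∩ B| < |A ∖ B| — false.

0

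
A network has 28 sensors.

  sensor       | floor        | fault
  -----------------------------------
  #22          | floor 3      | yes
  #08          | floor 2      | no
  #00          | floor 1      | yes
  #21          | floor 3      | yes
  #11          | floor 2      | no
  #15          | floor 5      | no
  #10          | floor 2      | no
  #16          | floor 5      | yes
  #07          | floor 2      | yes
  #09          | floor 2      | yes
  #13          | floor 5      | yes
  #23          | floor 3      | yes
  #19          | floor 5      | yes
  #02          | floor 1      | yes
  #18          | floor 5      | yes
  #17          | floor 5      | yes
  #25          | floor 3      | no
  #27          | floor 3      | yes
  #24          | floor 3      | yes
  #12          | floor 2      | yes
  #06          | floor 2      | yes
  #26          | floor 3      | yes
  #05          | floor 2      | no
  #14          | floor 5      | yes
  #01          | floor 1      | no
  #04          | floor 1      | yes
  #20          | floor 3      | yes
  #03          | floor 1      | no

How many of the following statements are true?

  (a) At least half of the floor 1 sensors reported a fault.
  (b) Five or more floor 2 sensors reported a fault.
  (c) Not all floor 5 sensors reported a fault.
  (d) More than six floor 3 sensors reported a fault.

(a) floor 1: |A| = 5, |A ∩ B| = 3; needs |A ∩ B| ≥ |A ∖ B| — true.
(b) floor 2: |A| = 8, |A ∩ B| = 4; needs |A ∩ B| ≥ 5 — false.
(c) floor 5: |A| = 7, |A ∩ B| = 6; needs A ⊄ B (|A ∖ B| ≥ 1) — true.
(d) floor 3: |A| = 8, |A ∩ B| = 7; needs |A ∩ B| > 6 — true.

3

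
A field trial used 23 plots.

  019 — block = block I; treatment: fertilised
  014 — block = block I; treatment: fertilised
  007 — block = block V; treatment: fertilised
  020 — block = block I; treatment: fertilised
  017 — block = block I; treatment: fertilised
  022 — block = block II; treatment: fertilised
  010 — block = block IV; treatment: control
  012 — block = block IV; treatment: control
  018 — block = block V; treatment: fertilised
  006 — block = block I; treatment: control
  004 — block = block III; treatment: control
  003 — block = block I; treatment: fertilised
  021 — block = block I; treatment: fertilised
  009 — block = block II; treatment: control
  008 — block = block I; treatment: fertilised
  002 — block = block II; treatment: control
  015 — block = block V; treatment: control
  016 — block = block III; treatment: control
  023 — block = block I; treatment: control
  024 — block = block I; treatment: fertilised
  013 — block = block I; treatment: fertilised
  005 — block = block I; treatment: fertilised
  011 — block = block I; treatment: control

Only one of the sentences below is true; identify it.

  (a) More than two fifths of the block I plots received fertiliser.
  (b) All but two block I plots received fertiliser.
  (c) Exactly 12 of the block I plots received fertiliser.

(a)

|A| = 13, |A ∩ B| = 10, |A ∖ B| = 3.
(a) requires |A ∩ B| / |A| > 2/5: true.
(b) requires |A ∖ B| = 2: false.
(c) requires |A ∩ B| = 12: false.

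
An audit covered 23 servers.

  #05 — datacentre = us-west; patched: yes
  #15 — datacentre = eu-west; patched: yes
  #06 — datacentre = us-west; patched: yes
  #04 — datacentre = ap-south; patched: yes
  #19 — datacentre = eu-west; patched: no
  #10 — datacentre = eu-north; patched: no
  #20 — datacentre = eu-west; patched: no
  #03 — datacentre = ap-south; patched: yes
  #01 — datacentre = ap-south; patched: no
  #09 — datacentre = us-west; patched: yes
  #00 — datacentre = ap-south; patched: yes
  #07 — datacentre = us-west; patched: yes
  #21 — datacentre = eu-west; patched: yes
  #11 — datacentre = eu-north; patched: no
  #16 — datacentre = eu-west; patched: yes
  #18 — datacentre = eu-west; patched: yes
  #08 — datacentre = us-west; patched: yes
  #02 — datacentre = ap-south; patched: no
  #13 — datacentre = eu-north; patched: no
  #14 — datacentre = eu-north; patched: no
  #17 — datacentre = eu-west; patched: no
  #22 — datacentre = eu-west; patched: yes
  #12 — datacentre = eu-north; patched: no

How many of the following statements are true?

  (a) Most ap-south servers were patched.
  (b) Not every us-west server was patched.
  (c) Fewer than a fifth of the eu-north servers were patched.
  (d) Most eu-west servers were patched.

3

(a) ap-south: |A| = 5, |A ∩ B| = 3; needs |A ∩ B| > |A ∖ B| — true.
(b) us-west: |A| = 5, |A ∩ B| = 5; needs A ⊄ B (|A ∖ B| ≥ 1) — false.
(c) eu-north: |A| = 5, |A ∩ B| = 0; needs |A ∩ B| / |A| < 1/5 — true.
(d) eu-west: |A| = 8, |A ∩ B| = 5; needs |A ∩ B| > |A ∖ B| — true.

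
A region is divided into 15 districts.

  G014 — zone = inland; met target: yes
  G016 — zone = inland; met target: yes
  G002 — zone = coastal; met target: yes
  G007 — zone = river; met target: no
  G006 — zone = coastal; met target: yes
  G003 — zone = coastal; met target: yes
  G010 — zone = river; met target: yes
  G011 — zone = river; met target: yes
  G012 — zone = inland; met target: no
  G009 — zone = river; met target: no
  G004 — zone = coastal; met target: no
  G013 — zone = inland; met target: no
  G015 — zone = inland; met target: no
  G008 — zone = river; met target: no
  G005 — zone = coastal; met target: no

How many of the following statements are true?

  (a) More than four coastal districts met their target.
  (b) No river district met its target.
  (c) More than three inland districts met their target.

0

(a) coastal: |A| = 5, |A ∩ B| = 3; needs |A ∩ B| > 4 — false.
(b) river: |A| = 5, |A ∩ B| = 2; needs A ∩ B = ∅ (|A ∩ B| = 0) — false.
(c) inland: |A| = 5, |A ∩ B| = 2; needs |A ∩ B| > 3 — false.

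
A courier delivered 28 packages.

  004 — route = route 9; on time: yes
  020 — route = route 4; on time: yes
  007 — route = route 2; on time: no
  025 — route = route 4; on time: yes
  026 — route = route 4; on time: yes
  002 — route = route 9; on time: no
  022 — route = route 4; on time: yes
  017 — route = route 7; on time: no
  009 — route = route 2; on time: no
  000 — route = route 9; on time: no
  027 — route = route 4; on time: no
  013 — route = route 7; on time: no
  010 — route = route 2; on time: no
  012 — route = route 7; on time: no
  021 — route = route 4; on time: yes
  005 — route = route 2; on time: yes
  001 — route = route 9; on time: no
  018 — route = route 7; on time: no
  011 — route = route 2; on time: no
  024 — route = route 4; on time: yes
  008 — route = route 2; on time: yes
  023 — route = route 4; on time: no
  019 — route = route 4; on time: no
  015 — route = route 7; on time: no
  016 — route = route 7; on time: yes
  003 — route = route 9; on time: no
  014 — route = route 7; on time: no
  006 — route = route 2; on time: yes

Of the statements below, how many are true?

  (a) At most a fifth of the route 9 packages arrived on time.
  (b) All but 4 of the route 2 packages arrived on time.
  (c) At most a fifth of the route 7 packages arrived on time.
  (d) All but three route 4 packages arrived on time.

(a) route 9: |A| = 5, |A ∩ B| = 1; needs |A ∩ B| / |A| ≤ 1/5 — true.
(b) route 2: |A| = 7, |A ∩ B| = 3; needs |A ∖ B| = 4 — true.
(c) route 7: |A| = 7, |A ∩ B| = 1; needs |A ∩ B| / |A| ≤ 1/5 — true.
(d) route 4: |A| = 9, |A ∩ B| = 6; needs |A ∖ B| = 3 — true.

4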